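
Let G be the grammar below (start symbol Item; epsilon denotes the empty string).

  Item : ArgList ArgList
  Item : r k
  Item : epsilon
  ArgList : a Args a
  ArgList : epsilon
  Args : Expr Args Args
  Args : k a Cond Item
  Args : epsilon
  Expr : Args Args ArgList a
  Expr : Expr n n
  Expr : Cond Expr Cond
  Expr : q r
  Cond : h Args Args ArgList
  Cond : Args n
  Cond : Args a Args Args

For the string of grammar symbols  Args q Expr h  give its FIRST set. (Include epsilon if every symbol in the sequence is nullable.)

{ a, h, k, n, q }

Add FIRST(Args)\{epsilon} = { a, h, k, n, q }; Args is nullable, continue.
q is a terminal; add {q} and stop.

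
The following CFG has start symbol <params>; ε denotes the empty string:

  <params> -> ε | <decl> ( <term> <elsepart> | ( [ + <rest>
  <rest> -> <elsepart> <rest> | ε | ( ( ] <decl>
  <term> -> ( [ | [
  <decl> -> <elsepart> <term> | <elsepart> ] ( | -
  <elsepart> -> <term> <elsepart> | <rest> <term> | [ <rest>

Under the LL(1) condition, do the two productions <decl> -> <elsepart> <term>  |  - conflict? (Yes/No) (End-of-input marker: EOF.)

No

FIRST(<elsepart> <term>) = { (, [ } and FIRST(-) = { - }.
The FIRST sets are disjoint and neither alternative is nullable — no conflict.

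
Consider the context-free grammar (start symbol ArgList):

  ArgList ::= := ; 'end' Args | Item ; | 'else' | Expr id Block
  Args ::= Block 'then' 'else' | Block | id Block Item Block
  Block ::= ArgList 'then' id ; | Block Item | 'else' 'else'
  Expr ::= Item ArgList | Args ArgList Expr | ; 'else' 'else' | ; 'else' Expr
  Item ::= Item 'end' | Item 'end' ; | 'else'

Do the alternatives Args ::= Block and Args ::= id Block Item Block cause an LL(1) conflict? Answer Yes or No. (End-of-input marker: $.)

Yes

FIRST(Block) = { 'else', :=, ;, id } and FIRST(id Block Item Block) = { id }.
Both contain id, so the two alternatives are not disjoint — LL(1) conflict.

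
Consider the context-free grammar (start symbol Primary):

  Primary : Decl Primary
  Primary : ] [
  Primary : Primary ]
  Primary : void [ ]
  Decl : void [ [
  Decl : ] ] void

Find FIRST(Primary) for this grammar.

From Primary : Decl Primary: add FIRST(Decl) = { ], void }.
Primary : ] [ contributes {]}.
From Primary : Primary ]: add FIRST(Primary) = { ], void }.
Primary : void [ ] contributes {void}.
Union: FIRST(Primary) = { ], void }.

{ ], void }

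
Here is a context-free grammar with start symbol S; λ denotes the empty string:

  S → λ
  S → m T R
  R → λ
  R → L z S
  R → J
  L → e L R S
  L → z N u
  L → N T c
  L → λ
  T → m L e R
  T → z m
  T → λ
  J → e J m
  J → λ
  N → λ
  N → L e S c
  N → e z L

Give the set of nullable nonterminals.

Directly nullable (have an λ-production): S, R, L, T, J, N.

{ J, L, N, R, S, T }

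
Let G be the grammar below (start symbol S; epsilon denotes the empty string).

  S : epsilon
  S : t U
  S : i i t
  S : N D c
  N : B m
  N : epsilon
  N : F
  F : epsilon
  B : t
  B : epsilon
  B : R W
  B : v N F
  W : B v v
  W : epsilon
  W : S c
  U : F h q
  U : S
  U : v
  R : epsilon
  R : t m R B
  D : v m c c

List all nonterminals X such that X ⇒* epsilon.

{ B, F, N, R, S, U, W }

Directly nullable (have an epsilon-production): S, N, F, B, W, R.
U : S with every symbol nullable, so U is nullable.
No other nonterminal has a production whose RHS symbols are all nullable.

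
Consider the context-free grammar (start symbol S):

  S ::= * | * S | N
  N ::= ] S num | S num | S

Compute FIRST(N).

{ *, ] }

N ::= ] S num contributes {]}.
From N ::= S num: add FIRST(S) = { *, ] }.
From N ::= S: add FIRST(S) = { *, ] }.
Union: FIRST(N) = { *, ] }.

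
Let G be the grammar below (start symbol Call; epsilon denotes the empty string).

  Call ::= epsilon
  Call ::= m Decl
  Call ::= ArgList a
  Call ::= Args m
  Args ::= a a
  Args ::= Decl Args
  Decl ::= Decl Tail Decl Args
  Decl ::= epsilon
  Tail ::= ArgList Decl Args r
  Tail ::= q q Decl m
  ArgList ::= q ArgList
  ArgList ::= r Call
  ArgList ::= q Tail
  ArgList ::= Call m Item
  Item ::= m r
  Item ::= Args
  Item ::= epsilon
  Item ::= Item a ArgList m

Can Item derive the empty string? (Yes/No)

Yes

Item has an epsilon-production, so Item ⇒ epsilon.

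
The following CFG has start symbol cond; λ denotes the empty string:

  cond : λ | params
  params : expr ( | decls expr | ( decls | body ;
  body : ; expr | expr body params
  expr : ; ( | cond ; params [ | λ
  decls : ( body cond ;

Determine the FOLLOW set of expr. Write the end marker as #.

{ #, (, ;, [ }

In params : expr (: add FIRST(() = { ( }.
In params : decls expr: expr is at the end, add FOLLOW(params) = { #, (, ;, [ }.
In body : ; expr: expr is at the end, add FOLLOW(body) = { (, ; }.
In body : expr body params: add FIRST(body params) = { (, ; }.
Union: FOLLOW(expr) = { #, (, ;, [ }.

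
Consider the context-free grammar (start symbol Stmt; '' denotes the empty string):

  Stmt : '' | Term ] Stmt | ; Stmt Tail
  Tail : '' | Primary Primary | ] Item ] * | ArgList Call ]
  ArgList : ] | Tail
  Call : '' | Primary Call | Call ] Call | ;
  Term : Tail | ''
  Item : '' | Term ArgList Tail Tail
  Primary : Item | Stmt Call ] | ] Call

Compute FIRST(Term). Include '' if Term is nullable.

From Term : Tail: add FIRST(Tail) = { ;, ], '' } (including '' since Tail is nullable).
Term : '' contributes ''.
Union: FIRST(Term) = { ;, ], '' }.

{ ;, ], '' }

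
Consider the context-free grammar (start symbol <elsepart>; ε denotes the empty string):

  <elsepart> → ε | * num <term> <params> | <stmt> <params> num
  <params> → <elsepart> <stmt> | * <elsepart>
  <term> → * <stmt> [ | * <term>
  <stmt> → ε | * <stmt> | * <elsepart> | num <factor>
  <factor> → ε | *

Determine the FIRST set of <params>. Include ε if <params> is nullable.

From <params> → <elsepart> <stmt>: <elsepart>, <stmt> nullable, take FIRST(<elsepart>) ∪ FIRST(<stmt>) = { *, num }; also ε since the whole RHS is nullable.
<params> → * <elsepart> contributes {*}.
Union: FIRST(<params>) = { *, num, ε }.

{ *, num, ε }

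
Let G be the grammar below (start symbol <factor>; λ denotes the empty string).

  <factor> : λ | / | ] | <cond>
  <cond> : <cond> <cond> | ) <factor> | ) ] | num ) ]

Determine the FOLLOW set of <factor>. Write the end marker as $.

<factor> is the start symbol, so $ ∈ FOLLOW(<factor>).
In <cond> : ) <factor>: <factor> is at the end, add FOLLOW(<cond>) = { $, ), num }.
Union: FOLLOW(<factor>) = { $, ), num }.

{ $, ), num }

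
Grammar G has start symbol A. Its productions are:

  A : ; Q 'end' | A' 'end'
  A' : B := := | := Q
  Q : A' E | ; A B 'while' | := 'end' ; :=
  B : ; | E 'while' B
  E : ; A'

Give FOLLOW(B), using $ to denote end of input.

{ 'while', := }

In A' : B := :=: add FIRST(:= :=) = { := }.
In Q : ; A B 'while': add FIRST('while') = { 'while' }.
In B : E 'while' B: B is at the end, add FOLLOW(B) = { 'while', := }.
Union: FOLLOW(B) = { 'while', := }.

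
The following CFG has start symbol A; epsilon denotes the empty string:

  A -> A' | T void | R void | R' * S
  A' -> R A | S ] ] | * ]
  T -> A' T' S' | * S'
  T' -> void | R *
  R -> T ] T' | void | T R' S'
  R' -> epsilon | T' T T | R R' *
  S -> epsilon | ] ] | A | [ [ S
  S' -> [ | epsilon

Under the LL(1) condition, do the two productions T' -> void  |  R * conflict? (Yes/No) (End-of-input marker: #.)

FIRST(void) = { void } and FIRST(R *) = { *, [, ], void }.
Both contain void, so the two alternatives are not disjoint — LL(1) conflict.

Yes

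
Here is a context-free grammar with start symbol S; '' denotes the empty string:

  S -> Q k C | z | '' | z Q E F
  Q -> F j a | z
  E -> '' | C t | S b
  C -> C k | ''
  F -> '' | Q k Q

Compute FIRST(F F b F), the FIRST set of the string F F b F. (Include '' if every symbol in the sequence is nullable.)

{ b, j, z }

Add FIRST(F)\{''} = { j, z }; F is nullable, continue.
Add FIRST(F)\{''} = { j, z }; F is nullable, continue.
b is a terminal; add {b} and stop.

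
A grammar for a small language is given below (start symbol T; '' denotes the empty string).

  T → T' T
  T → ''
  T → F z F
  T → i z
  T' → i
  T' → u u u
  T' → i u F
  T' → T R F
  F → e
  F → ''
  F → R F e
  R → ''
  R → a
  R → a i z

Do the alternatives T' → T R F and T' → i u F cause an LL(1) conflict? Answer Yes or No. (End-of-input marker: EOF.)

Yes

FIRST(T R F) = { a, e, i, u, z, '' } and FIRST(i u F) = { i }.
Both contain i, so the two alternatives are not disjoint — LL(1) conflict.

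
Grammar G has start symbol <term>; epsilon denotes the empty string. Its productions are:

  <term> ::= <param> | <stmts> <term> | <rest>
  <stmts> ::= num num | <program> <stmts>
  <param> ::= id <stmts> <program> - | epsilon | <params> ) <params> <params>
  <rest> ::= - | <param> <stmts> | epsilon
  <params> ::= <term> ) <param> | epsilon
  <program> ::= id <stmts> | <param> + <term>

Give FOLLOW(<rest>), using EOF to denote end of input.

{ EOF, ), +, -, id, num }

In <term> ::= <rest>: <rest> is at the end, add FOLLOW(<term>) = { EOF, ), +, -, id, num }.
Union: FOLLOW(<rest>) = { EOF, ), +, -, id, num }.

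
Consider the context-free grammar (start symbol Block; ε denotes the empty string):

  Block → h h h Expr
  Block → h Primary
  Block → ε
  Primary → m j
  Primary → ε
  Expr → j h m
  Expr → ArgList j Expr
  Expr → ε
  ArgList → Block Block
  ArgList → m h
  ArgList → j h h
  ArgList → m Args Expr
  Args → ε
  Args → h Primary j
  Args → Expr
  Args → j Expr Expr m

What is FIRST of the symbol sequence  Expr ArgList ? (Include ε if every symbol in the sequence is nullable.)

Add FIRST(Expr)\{ε} = { h, j, m }; Expr is nullable, continue.
Add FIRST(ArgList)\{ε} = { h, j, m }; ArgList is nullable, continue.
Every symbol is nullable, so include ε.

{ h, j, m, ε }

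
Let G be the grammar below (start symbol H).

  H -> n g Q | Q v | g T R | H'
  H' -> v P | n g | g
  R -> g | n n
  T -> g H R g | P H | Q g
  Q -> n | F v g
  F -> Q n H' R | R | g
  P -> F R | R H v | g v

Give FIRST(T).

{ g, n }

T -> g H R g contributes {g}.
From T -> P H: add FIRST(P) = { g, n }.
From T -> Q g: add FIRST(Q) = { g, n }.
Union: FIRST(T) = { g, n }.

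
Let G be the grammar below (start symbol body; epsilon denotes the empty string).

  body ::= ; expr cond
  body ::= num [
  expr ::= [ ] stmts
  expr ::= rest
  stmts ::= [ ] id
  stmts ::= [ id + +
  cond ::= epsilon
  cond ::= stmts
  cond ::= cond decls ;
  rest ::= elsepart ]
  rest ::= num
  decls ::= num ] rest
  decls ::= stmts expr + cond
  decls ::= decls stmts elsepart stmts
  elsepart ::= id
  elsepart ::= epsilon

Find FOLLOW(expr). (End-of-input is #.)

{ #, +, [, num }

In body ::= ; expr cond: add FIRST(cond)\{epsilon} = { [, num }.
  Since cond is nullable, also add FOLLOW(body) = { # }.
In decls ::= stmts expr + cond: add FIRST(+ cond) = { + }.
Union: FOLLOW(expr) = { #, +, [, num }.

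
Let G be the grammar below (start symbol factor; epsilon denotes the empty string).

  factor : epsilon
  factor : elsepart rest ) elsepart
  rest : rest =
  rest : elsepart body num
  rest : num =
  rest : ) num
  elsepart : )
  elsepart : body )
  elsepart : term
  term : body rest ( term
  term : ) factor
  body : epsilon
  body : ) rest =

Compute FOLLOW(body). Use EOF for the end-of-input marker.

In rest : elsepart body num: add FIRST(num) = { num }.
In elsepart : body ): add FIRST()) = { ) }.
In term : body rest ( term: add FIRST(rest ( term) = { ), num }.
Union: FOLLOW(body) = { ), num }.

{ ), num }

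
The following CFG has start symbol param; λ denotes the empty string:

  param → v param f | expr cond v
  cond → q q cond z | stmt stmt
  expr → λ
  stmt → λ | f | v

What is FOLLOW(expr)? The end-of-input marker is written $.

{ f, q, v }

In param → expr cond v: add FIRST(cond v) = { f, q, v }.
Union: FOLLOW(expr) = { f, q, v }.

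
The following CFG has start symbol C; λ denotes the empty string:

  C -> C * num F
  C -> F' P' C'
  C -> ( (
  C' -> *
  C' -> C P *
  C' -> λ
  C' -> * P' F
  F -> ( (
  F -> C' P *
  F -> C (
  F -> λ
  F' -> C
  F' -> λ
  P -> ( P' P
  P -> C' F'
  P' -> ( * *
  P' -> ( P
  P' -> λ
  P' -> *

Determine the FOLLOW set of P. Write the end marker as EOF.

{ EOF, (, * }

In C' -> C P *: add FIRST(*) = { * }.
In F -> C' P *: add FIRST(*) = { * }.
In P -> ( P' P: P is at the end, add FOLLOW(P) = { EOF, (, * }.
In P' -> ( P: P is at the end, add FOLLOW(P') = { EOF, (, * }.
Union: FOLLOW(P) = { EOF, (, * }.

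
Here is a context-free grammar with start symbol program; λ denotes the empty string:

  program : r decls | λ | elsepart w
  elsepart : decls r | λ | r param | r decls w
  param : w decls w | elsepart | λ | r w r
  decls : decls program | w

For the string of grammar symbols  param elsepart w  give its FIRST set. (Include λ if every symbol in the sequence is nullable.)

{ r, w }

Add FIRST(param)\{λ} = { r, w }; param is nullable, continue.
Add FIRST(elsepart)\{λ} = { r, w }; elsepart is nullable, continue.
w is a terminal; add {w} and stop.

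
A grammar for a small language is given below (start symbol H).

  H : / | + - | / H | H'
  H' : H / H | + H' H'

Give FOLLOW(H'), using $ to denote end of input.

{ $, +, / }

In H : H': H' is at the end, add FOLLOW(H) = { $, +, / }.
In H' : + H' H': add FIRST(H') = { +, / }.
In H' : + H' H': H' is at the end, add FOLLOW(H') = { $, +, / }.
Union: FOLLOW(H') = { $, +, / }.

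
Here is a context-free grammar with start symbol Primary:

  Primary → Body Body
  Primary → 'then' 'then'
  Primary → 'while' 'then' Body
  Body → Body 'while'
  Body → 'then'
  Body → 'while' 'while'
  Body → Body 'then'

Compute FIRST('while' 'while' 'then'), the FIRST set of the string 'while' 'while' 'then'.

{ 'while' }

'while' is a terminal; add {'while'} and stop.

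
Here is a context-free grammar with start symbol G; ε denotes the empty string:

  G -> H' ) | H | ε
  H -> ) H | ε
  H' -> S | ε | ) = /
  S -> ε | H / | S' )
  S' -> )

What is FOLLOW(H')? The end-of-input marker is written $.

In G -> H' ): add FIRST()) = { ) }.
Union: FOLLOW(H') = { ) }.

{ ) }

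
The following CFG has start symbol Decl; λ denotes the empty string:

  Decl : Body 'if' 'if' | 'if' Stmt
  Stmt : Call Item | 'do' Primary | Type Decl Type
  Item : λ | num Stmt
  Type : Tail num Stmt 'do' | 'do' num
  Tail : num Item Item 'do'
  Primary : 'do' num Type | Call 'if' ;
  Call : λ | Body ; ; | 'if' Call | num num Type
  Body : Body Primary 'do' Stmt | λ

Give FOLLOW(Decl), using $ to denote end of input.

{ $, 'do', num }

Decl is the start symbol, so $ ∈ FOLLOW(Decl).
In Stmt : Type Decl Type: add FIRST(Type) = { 'do', num }.
Union: FOLLOW(Decl) = { $, 'do', num }.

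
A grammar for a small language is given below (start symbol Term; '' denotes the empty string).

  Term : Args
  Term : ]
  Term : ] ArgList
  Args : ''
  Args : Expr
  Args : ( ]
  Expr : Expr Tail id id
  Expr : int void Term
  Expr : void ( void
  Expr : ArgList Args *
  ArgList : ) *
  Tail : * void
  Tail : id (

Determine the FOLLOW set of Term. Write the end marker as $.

Term is the start symbol, so $ ∈ FOLLOW(Term).
In Expr : int void Term: Term is at the end, add FOLLOW(Expr) = { $, *, id }.
Union: FOLLOW(Term) = { $, *, id }.

{ $, *, id }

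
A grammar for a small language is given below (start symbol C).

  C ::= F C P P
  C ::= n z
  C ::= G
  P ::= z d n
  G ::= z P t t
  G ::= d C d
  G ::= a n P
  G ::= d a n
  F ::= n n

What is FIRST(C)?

{ a, d, n, z }

From C ::= F C P P: add FIRST(F) = { n }.
C ::= n z contributes {n}.
From C ::= G: add FIRST(G) = { a, d, z }.
Union: FIRST(C) = { a, d, n, z }.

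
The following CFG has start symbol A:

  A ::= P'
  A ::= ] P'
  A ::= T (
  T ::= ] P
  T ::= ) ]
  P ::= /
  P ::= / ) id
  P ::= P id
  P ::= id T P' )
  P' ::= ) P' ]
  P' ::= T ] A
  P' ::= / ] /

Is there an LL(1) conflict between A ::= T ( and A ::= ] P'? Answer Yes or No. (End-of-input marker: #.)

Yes

FIRST(T () = { ), ] } and FIRST(] P') = { ] }.
Both contain ], so the two alternatives are not disjoint — LL(1) conflict.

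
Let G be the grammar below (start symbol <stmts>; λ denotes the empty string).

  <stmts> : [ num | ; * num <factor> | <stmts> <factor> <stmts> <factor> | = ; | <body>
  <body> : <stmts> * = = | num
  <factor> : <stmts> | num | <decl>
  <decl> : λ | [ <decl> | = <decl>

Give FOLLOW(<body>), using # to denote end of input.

{ #, *, ;, =, [, num }

In <stmts> : <body>: <body> is at the end, add FOLLOW(<stmts>) = { #, *, ;, =, [, num }.
Union: FOLLOW(<body>) = { #, *, ;, =, [, num }.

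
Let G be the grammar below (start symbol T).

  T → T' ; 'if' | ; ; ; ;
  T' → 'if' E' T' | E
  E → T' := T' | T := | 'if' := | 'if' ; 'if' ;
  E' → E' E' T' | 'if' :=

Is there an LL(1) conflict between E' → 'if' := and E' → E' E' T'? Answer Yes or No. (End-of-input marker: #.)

Yes

FIRST('if' :=) = { 'if' } and FIRST(E' E' T') = { 'if' }.
Both contain 'if', so the two alternatives are not disjoint — LL(1) conflict.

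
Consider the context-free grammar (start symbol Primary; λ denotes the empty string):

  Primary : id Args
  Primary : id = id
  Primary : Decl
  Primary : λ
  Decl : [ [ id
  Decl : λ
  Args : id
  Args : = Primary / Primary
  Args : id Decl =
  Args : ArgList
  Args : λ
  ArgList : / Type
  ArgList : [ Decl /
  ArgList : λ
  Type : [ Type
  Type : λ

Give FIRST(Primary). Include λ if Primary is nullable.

{ [, id, λ }

Primary : id Args contributes {id}.
Primary : id = id contributes {id}.
From Primary : Decl: add FIRST(Decl) = { [, λ } (including λ since Decl is nullable).
Primary : λ contributes λ.
Union: FIRST(Primary) = { [, id, λ }.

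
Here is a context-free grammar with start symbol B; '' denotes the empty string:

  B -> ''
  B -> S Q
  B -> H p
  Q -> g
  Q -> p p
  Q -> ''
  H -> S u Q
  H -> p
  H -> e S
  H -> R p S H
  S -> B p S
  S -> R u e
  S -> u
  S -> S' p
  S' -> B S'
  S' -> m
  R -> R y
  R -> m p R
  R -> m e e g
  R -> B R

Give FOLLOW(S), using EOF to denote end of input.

In B -> S Q: add FIRST(Q)\{''} = { g, p }.
  Since Q is nullable, also add FOLLOW(B) = { EOF, e, m, p, u }.
In H -> S u Q: add FIRST(u Q) = { u }.
In H -> e S: S is at the end, add FOLLOW(H) = { p }.
In H -> R p S H: add FIRST(H) = { e, m, p, u }.
In S -> B p S: S is at the end, add FOLLOW(S) = { EOF, e, g, m, p, u }.
Union: FOLLOW(S) = { EOF, e, g, m, p, u }.

{ EOF, e, g, m, p, u }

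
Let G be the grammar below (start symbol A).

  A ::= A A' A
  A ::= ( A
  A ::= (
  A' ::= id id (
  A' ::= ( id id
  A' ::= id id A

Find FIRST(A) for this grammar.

From A ::= A A' A: add FIRST(A) = { ( }.
A ::= ( A contributes {(}.
A ::= ( contributes {(}.
Union: FIRST(A) = { ( }.

{ ( }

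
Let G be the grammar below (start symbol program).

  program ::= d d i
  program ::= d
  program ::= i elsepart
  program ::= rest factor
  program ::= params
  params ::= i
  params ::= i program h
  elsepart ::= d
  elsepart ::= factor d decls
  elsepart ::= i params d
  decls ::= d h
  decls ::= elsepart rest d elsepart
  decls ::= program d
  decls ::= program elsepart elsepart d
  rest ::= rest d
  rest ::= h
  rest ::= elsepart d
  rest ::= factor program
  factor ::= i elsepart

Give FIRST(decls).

{ d, h, i }

decls ::= d h contributes {d}.
From decls ::= elsepart rest d elsepart: add FIRST(elsepart) = { d, i }.
From decls ::= program d: add FIRST(program) = { d, h, i }.
From decls ::= program elsepart elsepart d: add FIRST(program) = { d, h, i }.
Union: FIRST(decls) = { d, h, i }.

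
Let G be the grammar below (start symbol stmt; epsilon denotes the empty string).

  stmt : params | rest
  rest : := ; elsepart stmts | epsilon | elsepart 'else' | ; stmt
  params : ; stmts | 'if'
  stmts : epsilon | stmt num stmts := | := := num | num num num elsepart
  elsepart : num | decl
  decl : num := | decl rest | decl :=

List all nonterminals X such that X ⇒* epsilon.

{ rest, stmt, stmts }

Directly nullable (have an epsilon-production): rest, stmts.
stmt : rest with every symbol nullable, so stmt is nullable.
No other nonterminal has a production whose RHS symbols are all nullable.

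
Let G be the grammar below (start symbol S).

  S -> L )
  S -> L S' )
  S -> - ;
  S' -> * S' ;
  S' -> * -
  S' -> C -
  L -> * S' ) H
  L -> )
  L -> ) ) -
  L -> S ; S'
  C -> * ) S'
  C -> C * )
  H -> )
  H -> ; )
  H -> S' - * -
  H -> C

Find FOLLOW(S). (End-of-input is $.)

{ $, ; }

S is the start symbol, so $ ∈ FOLLOW(S).
In L -> S ; S': add FIRST(; S') = { ; }.
Union: FOLLOW(S) = { $, ; }.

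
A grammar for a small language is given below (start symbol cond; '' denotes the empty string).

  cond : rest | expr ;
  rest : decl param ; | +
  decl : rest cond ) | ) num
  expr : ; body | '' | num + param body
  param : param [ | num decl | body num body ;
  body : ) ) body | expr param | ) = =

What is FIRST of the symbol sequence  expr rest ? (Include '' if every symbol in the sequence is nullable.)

{ ), +, ;, num }

Add FIRST(expr)\{''} = { ;, num }; expr is nullable, continue.
Add FIRST(rest) = { ), + }; rest is not nullable, stop.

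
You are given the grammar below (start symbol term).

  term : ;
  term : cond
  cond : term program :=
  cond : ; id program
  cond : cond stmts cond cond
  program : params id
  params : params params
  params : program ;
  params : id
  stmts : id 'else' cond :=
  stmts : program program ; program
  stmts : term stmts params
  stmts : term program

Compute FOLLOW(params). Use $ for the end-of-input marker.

In program : params id: add FIRST(id) = { id }.
In params : params params: add FIRST(params) = { id }.
In params : params params: params is at the end, add FOLLOW(params) = { ;, id }.
In stmts : term stmts params: params is at the end, add FOLLOW(stmts) = { ;, id }.
Union: FOLLOW(params) = { ;, id }.

{ ;, id }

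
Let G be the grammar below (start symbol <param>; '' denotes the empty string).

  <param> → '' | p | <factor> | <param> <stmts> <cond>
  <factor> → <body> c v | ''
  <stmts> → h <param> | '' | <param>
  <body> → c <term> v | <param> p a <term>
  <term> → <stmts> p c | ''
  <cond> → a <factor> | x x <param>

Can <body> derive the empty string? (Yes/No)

Nullable nonterminals: <factor>, <param>, <stmts>, <term>.
No production of <body> has an RHS whose symbols are all nullable, so <body> is not nullable.

No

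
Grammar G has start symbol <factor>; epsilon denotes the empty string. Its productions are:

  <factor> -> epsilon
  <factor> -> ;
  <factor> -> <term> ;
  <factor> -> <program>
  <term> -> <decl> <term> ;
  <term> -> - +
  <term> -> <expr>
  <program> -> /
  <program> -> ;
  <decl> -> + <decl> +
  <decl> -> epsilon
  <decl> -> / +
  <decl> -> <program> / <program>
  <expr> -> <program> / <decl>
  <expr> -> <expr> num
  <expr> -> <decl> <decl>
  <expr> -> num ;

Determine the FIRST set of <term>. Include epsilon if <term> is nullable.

{ +, -, /, ;, num, epsilon }

From <term> -> <decl> <term> ;: <decl>, <term> nullable, take FIRST(<decl>) ∪ FIRST(<term>) ∪ {;} = { +, -, /, ;, num }.
<term> -> - + contributes {-}.
From <term> -> <expr>: add FIRST(<expr>) = { +, /, ;, num, epsilon } (including epsilon since <expr> is nullable).
Union: FIRST(<term>) = { +, -, /, ;, num, epsilon }.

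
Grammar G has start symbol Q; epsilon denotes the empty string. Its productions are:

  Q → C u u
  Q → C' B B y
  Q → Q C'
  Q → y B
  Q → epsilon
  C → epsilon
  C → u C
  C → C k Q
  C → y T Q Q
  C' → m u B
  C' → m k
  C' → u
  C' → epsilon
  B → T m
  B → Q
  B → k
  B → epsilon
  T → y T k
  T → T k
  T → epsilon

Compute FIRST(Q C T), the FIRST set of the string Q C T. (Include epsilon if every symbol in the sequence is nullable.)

{ k, m, u, y, epsilon }

Add FIRST(Q)\{epsilon} = { k, m, u, y }; Q is nullable, continue.
Add FIRST(C)\{epsilon} = { k, u, y }; C is nullable, continue.
Add FIRST(T)\{epsilon} = { k, y }; T is nullable, continue.
Every symbol is nullable, so include epsilon.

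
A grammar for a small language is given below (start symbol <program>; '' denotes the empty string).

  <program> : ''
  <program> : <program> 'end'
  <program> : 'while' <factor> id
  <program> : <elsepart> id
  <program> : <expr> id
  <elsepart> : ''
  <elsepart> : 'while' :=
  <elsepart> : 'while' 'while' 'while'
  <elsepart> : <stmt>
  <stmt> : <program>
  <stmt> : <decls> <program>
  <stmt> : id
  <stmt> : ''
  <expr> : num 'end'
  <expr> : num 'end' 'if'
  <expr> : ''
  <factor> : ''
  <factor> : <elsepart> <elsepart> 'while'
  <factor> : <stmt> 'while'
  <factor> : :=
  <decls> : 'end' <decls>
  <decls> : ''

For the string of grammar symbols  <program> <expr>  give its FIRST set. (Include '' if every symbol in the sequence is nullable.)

{ 'end', 'while', id, num, '' }

Add FIRST(<program>)\{''} = { 'end', 'while', id, num }; <program> is nullable, continue.
Add FIRST(<expr>)\{''} = { num }; <expr> is nullable, continue.
Every symbol is nullable, so include ''.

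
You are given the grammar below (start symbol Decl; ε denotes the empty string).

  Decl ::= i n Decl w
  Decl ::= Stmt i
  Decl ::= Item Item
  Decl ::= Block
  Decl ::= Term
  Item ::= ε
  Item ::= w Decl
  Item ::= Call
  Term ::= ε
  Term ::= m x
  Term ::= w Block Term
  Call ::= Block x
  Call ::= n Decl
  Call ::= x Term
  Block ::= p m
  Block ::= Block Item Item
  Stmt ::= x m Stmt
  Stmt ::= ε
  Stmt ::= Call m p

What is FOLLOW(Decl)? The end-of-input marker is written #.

{ #, m, n, p, w, x }

Decl is the start symbol, so # ∈ FOLLOW(Decl).
In Decl ::= i n Decl w: add FIRST(w) = { w }.
In Item ::= w Decl: Decl is at the end, add FOLLOW(Item) = { #, m, n, p, w, x }.
In Call ::= n Decl: Decl is at the end, add FOLLOW(Call) = { #, m, n, p, w, x }.
Union: FOLLOW(Decl) = { #, m, n, p, w, x }.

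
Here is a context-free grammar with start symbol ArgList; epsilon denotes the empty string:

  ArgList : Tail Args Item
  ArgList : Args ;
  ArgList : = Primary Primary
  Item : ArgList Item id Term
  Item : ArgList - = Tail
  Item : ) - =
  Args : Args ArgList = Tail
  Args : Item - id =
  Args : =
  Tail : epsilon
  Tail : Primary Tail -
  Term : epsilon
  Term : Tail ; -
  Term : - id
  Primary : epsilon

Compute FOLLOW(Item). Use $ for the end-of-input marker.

In ArgList : Tail Args Item: Item is at the end, add FOLLOW(ArgList) = { $, ), -, = }.
In Item : ArgList Item id Term: add FIRST(id Term) = { id }.
In Args : Item - id =: add FIRST(- id =) = { - }.
Union: FOLLOW(Item) = { $, ), -, =, id }.

{ $, ), -, =, id }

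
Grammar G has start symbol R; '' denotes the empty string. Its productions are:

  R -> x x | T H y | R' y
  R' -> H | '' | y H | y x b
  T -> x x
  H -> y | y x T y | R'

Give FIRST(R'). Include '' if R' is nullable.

{ y, '' }

From R' -> H: add FIRST(H) = { y, '' } (including '' since H is nullable).
R' -> '' contributes ''.
R' -> y H contributes {y}.
R' -> y x b contributes {y}.
Union: FIRST(R') = { y, '' }.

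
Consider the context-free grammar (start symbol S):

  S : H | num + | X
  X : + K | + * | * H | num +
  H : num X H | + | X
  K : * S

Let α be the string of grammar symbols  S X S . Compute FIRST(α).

{ *, +, num }

Add FIRST(S) = { *, +, num }; S is not nullable, stop.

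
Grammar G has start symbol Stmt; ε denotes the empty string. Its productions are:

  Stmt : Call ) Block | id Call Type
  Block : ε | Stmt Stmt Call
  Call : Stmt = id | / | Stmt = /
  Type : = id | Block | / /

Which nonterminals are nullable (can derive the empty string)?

Directly nullable (have an ε-production): Block.
Type : Block with every symbol nullable, so Type is nullable.
No other nonterminal has a production whose RHS symbols are all nullable.

{ Block, Type }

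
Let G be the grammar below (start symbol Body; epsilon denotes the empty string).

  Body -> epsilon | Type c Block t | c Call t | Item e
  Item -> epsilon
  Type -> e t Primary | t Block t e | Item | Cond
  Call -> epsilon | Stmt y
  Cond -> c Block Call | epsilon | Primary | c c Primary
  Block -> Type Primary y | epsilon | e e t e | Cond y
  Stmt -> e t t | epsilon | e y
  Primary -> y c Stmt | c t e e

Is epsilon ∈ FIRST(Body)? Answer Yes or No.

Yes

Body has an epsilon-production, so Body ⇒ epsilon.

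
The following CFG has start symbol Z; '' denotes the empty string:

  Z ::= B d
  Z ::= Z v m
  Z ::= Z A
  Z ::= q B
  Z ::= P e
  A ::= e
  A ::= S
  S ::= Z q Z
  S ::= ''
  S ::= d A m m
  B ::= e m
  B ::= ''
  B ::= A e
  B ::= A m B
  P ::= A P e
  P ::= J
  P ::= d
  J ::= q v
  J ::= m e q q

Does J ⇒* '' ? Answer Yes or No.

Nullable nonterminals: A, B, S.
No production of J has an RHS whose symbols are all nullable, so J is not nullable.

No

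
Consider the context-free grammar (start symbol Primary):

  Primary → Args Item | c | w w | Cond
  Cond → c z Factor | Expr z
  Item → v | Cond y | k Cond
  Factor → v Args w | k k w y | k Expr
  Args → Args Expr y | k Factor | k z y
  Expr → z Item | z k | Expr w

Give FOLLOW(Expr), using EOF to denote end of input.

In Cond → Expr z: add FIRST(z) = { z }.
In Factor → k Expr: Expr is at the end, add FOLLOW(Factor) = { EOF, c, k, v, w, y, z }.
In Args → Args Expr y: add FIRST(y) = { y }.
In Expr → Expr w: add FIRST(w) = { w }.
Union: FOLLOW(Expr) = { EOF, c, k, v, w, y, z }.

{ EOF, c, k, v, w, y, z }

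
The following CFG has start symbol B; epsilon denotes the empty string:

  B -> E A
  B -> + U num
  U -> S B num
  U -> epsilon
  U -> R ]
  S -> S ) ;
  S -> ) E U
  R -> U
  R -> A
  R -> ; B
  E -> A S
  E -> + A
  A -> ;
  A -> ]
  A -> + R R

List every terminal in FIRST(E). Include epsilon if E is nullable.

{ +, ;, ] }

From E -> A S: add FIRST(A) = { +, ;, ] }.
E -> + A contributes {+}.
Union: FIRST(E) = { +, ;, ] }.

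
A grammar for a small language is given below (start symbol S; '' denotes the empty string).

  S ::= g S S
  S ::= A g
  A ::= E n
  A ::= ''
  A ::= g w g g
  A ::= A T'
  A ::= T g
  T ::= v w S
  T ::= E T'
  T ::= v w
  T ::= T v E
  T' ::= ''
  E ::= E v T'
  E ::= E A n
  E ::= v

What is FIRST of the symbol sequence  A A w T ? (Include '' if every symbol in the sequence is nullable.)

Add FIRST(A)\{''} = { g, v }; A is nullable, continue.
Add FIRST(A)\{''} = { g, v }; A is nullable, continue.
w is a terminal; add {w} and stop.

{ g, v, w }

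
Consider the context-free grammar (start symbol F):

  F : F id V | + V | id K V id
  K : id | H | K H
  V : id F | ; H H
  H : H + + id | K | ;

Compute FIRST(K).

{ ;, id }

K : id contributes {id}.
From K : H: add FIRST(H) = { ;, id }.
From K : K H: add FIRST(K) = { ;, id }.
Union: FIRST(K) = { ;, id }.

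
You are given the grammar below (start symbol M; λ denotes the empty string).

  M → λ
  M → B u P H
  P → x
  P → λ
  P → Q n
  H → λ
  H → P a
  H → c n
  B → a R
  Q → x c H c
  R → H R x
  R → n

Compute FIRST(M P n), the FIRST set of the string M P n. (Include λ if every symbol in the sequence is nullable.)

Add FIRST(M)\{λ} = { a }; M is nullable, continue.
Add FIRST(P)\{λ} = { x }; P is nullable, continue.
n is a terminal; add {n} and stop.

{ a, n, x }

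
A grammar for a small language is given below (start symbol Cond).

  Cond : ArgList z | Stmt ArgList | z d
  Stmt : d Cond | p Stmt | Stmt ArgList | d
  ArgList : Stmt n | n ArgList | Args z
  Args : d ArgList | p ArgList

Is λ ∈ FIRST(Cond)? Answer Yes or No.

No

No nonterminal in this grammar is nullable.
No production of Cond has an RHS whose symbols are all nullable, so Cond is not nullable.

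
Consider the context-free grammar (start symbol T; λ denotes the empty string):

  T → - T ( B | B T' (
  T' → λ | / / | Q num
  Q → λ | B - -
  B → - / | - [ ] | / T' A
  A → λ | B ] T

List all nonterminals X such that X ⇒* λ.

Directly nullable (have an λ-production): T', Q, A.
No other nonterminal has a production whose RHS symbols are all nullable.

{ A, Q, T' }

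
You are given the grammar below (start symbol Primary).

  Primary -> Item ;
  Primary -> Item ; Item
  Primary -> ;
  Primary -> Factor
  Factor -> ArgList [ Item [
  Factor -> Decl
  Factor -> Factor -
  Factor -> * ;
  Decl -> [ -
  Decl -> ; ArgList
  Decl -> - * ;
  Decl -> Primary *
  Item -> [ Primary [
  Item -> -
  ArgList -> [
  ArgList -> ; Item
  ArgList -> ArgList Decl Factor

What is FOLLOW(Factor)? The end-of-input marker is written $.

{ $, *, -, ;, [ }

In Primary -> Factor: Factor is at the end, add FOLLOW(Primary) = { $, *, [ }.
In Factor -> Factor -: add FIRST(-) = { - }.
In ArgList -> ArgList Decl Factor: Factor is at the end, add FOLLOW(ArgList) = { $, *, -, ;, [ }.
Union: FOLLOW(Factor) = { $, *, -, ;, [ }.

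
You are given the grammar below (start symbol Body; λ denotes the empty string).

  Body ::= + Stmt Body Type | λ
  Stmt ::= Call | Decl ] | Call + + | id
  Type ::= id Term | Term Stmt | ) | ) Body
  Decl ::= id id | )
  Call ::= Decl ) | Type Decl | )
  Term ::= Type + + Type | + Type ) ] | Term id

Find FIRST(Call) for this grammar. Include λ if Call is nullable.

From Call ::= Decl ): add FIRST(Decl) = { ), id }.
From Call ::= Type Decl: add FIRST(Type) = { ), +, id }.
Call ::= ) contributes {)}.
Union: FIRST(Call) = { ), +, id }.

{ ), +, id }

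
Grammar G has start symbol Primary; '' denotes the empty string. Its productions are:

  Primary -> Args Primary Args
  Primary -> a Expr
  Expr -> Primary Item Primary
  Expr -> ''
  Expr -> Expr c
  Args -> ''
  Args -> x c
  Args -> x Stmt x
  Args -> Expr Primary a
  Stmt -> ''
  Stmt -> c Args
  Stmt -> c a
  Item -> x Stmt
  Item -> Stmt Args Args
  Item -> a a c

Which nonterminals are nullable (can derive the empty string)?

{ Args, Expr, Item, Stmt }

Directly nullable (have an ''-production): Expr, Args, Stmt.
Item -> Stmt Args Args with every symbol nullable, so Item is nullable.
No other nonterminal has a production whose RHS symbols are all nullable.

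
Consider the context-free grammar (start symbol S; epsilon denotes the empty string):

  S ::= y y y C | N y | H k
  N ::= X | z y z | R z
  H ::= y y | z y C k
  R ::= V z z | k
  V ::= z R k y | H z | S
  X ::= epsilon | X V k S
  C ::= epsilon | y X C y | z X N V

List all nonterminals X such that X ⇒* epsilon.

Directly nullable (have an epsilon-production): X, C.
N ::= X with every symbol nullable, so N is nullable.
No other nonterminal has a production whose RHS symbols are all nullable.

{ C, N, X }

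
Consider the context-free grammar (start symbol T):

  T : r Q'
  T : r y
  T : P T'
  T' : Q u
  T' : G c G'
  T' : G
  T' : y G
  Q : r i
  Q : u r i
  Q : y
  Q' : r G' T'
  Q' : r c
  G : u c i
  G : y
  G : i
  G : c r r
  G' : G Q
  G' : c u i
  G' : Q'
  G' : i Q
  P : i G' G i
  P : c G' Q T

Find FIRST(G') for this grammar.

{ c, i, r, u, y }

From G' : G Q: add FIRST(G) = { c, i, u, y }.
G' : c u i contributes {c}.
From G' : Q': add FIRST(Q') = { r }.
G' : i Q contributes {i}.
Union: FIRST(G') = { c, i, r, u, y }.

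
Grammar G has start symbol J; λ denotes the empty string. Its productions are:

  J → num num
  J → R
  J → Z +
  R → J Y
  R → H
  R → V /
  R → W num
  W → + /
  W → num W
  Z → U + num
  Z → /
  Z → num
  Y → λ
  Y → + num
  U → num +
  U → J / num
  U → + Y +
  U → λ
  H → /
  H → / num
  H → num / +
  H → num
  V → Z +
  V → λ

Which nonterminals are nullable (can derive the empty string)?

Directly nullable (have an λ-production): Y, U, V.
No other nonterminal has a production whose RHS symbols are all nullable.

{ U, V, Y }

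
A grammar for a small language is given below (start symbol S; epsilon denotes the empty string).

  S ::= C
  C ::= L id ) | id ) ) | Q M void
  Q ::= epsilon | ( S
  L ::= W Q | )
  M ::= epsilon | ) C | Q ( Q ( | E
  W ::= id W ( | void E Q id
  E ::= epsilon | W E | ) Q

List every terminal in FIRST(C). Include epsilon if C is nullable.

From C ::= L id ): add FIRST(L) = { ), id, void }.
C ::= id ) ) contributes {id}.
From C ::= Q M void: Q, M nullable, take FIRST(Q) ∪ FIRST(M) ∪ {void} = { (, ), id, void }.
Union: FIRST(C) = { (, ), id, void }.

{ (, ), id, void }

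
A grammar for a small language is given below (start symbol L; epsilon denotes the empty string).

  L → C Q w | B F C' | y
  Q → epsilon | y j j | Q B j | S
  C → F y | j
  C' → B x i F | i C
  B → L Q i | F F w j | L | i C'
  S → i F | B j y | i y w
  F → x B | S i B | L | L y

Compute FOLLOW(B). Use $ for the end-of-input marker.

{ $, i, j, w, x, y }

In L → B F C': add FIRST(F C') = { i, j, x, y }.
In Q → Q B j: add FIRST(j) = { j }.
In C' → B x i F: add FIRST(x i F) = { x }.
In S → B j y: add FIRST(j y) = { j }.
In F → x B: B is at the end, add FOLLOW(F) = { $, i, j, w, x, y }.
In F → S i B: B is at the end, add FOLLOW(F) = { $, i, j, w, x, y }.
Union: FOLLOW(B) = { $, i, j, w, x, y }.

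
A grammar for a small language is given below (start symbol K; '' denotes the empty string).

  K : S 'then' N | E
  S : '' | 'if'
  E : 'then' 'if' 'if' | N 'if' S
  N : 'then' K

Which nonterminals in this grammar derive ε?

{ S }

Directly nullable (have an ''-production): S.
No other nonterminal has a production whose RHS symbols are all nullable.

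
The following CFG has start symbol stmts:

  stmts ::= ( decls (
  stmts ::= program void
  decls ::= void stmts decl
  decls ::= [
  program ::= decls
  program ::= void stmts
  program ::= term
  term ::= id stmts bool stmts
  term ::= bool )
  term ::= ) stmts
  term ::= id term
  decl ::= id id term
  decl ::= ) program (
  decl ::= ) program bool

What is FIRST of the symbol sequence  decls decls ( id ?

Add FIRST(decls) = { [, void }; decls is not nullable, stop.

{ [, void }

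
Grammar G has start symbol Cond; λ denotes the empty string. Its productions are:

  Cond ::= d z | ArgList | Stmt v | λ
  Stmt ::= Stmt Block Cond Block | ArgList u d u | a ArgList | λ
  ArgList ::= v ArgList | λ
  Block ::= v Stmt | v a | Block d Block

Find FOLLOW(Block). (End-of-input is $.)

{ a, d, u, v }

In Stmt ::= Stmt Block Cond Block: add FIRST(Cond Block) = { a, d, u, v }.
In Stmt ::= Stmt Block Cond Block: Block is at the end, add FOLLOW(Stmt) = { a, d, u, v }.
In Block ::= Block d Block: add FIRST(d Block) = { d }.
In Block ::= Block d Block: Block is at the end, add FOLLOW(Block) = { a, d, u, v }.
Union: FOLLOW(Block) = { a, d, u, v }.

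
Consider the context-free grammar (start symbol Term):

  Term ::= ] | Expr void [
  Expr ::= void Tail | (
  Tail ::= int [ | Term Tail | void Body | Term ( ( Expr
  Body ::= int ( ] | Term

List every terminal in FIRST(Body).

{ (, ], int, void }

Body ::= int ( ] contributes {int}.
From Body ::= Term: add FIRST(Term) = { (, ], void }.
Union: FIRST(Body) = { (, ], int, void }.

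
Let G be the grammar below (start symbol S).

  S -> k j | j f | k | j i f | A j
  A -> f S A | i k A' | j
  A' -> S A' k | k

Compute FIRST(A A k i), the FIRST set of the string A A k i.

Add FIRST(A) = { f, i, j }; A is not nullable, stop.

{ f, i, j }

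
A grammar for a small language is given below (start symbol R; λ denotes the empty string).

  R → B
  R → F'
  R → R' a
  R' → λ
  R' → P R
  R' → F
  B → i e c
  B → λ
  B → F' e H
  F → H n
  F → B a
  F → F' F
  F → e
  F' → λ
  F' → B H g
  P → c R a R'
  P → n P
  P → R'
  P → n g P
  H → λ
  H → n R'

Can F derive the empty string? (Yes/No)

No

Nullable nonterminals: B, F', H, P, R, R'.
No production of F has an RHS whose symbols are all nullable, so F is not nullable.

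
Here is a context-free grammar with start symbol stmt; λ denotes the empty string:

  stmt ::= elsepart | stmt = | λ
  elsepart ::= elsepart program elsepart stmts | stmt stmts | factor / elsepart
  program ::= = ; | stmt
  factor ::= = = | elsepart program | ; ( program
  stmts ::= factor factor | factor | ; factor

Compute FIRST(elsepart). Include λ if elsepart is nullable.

{ ;, = }

From elsepart ::= elsepart program elsepart stmts: add FIRST(elsepart) = { ;, = }.
From elsepart ::= stmt stmts: stmt nullable, take FIRST(stmt) ∪ FIRST(stmts) = { ;, = }.
From elsepart ::= factor / elsepart: add FIRST(factor) = { ;, = }.
Union: FIRST(elsepart) = { ;, = }.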